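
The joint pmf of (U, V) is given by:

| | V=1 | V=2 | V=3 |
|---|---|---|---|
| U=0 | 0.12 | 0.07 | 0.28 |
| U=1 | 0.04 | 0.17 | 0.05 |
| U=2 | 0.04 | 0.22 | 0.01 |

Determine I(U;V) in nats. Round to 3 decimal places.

0.220 nats

Marginals: p(U) = (0.4700, 0.2600, 0.2700), p(V) = (0.2000, 0.4600, 0.3400).
I(U;V) = H(U) + H(V) − H(U,V).
H(U) = 1.0586, H(V) = 1.0459, H(U,V) = 1.8847.
I(U;V) = 1.0586 + 1.0459 − 1.8847 = 0.220 nats.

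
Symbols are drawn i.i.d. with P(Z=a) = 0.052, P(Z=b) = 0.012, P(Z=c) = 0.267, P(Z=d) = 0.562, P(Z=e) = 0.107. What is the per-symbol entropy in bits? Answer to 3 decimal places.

1.619 bits

H(Z) = −Σ p·log₂ p.
  −(0.052)·log₂(0.052) = 0.2218
  −(0.012)·log₂(0.012) = 0.0766
  −(0.267)·log₂(0.267) = 0.5087
  −(0.562)·log₂(0.562) = 0.4672
  −(0.107)·log₂(0.107) = 0.3450
Sum: 0.2218 + 0.0766 + 0.5087 + 0.4672 + 0.3450 = 1.619 bits.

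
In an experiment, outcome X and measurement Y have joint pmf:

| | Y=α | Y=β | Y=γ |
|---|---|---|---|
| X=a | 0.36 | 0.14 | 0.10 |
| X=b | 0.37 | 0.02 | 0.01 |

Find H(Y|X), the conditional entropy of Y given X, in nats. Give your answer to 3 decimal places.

0.692 nats

Marginals: p(X) = (0.6000, 0.4000), p(Y) = (0.7300, 0.1600, 0.1100).
H(Y|X) = Σ p(X) · H(Y|X=·).
  X=a: p=0.6000, H(Y|X=a) = 0.9447
  X=b: p=0.4000, H(Y|X=b) = 0.3141
Weighted sum = 0.692 nats.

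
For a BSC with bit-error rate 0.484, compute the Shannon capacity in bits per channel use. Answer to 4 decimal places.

0.0007 bits

Binary symmetric channel: C = 1 − h₂(ε) where h₂ is the binary entropy function.
h₂(0.484) = −0.484·log₂0.484 − 0.516·log₂0.516 = 0.9993.
C = 1 − 0.9993 = 0.0007 bits per channel use.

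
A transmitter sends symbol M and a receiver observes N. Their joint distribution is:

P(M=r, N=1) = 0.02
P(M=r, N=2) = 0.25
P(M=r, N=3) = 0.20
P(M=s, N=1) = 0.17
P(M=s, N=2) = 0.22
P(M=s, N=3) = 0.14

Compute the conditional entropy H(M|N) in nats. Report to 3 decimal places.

Chain rule: H(M|N) = H(M,N) − H(N).
Marginals: p(M) = (0.4700, 0.5300), p(N) = (0.1900, 0.4700, 0.3400).
H(M,N) = 1.6563 nats; H(N) = 1.0372 nats.
H(M|N) = 1.6563 − 1.0372 = 0.619 nats.

0.619 nats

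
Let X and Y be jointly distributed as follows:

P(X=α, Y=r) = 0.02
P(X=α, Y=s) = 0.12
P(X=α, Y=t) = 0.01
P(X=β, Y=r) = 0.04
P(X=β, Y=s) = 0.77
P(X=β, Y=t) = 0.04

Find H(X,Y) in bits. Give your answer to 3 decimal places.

1.208 bits

H(X,Y) = −Σ p(x,y)·log₂ p(x,y) over all 6 cells.
  cell (α,r): −0.02·log₂0.02 = 0.1129
  cell (α,s): −0.12·log₂0.12 = 0.3671
  cell (α,t): −0.01·log₂0.01 = 0.0664
  cell (β,r): −0.04·log₂0.04 = 0.1858
  cell (β,s): −0.77·log₂0.77 = 0.2903
  cell (β,t): −0.04·log₂0.04 = 0.1858
Sum = 1.208 bits.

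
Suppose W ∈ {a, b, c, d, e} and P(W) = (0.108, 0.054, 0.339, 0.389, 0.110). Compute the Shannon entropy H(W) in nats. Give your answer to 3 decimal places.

H(W) = −Σ p·ln p.
  −(0.108)·ln(0.108) = 0.2404
  −(0.054)·ln(0.054) = 0.1576
  −(0.339)·ln(0.339) = 0.3667
  −(0.389)·ln(0.389) = 0.3673
  −(0.110)·ln(0.110) = 0.2428
Sum: 0.2404 + 0.1576 + 0.3667 + 0.3673 + 0.2428 = 1.375 nats.

1.375 nats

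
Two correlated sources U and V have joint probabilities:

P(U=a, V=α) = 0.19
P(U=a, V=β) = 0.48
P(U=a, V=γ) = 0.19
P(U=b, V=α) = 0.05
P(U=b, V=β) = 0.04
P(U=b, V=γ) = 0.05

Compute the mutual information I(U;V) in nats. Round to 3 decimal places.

0.018 nats

Marginals: p(U) = (0.8600, 0.1400), p(V) = (0.2400, 0.5200, 0.2400).
I(U;V) = Σ p(x,y)·ln[p(x,y)/(p(x)p(y))].
  (a,α): 0.19·ln(0.9205) = -0.0157
  (a,β): 0.48·ln(1.0733) = 0.0340
  (a,γ): 0.19·ln(0.9205) = -0.0157
  (b,α): 0.05·ln(1.4881) = 0.0199
  (b,β): 0.04·ln(0.5495) = -0.0240
  (b,γ): 0.05·ln(1.4881) = 0.0199
Sum = 0.018 nats.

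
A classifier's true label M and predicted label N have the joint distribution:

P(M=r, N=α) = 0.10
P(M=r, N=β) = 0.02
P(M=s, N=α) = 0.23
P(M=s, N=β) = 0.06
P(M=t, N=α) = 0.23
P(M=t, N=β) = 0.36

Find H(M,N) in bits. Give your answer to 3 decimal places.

2.195 bits

H(M,N) = −Σ p(x,y)·log₂ p(x,y) over all 6 cells.
  cell (r,α): −0.10·log₂0.10 = 0.3322
  cell (r,β): −0.02·log₂0.02 = 0.1129
  cell (s,α): −0.23·log₂0.23 = 0.4877
  cell (s,β): −0.06·log₂0.06 = 0.2435
  cell (t,α): −0.23·log₂0.23 = 0.4877
  cell (t,β): −0.36·log₂0.36 = 0.5306
Sum = 2.195 bits.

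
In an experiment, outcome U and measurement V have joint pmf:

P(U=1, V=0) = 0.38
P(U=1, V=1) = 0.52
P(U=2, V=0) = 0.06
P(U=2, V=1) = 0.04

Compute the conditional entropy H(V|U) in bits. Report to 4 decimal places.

0.9813 bits

Chain rule: H(V|U) = H(U,V) − H(U).
Marginals: p(U) = (0.9000, 0.1000), p(V) = (0.4400, 0.5600).
H(U,V) = 1.4503 bits; H(U) = 0.4690 bits.
H(V|U) = 1.4503 − 0.4690 = 0.9813 bits.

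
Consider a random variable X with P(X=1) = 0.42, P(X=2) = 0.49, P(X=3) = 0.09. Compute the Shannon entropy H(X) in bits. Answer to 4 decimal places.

1.3426 bits

H(X) = −Σ p·log₂ p.
  −(0.42)·log₂(0.42) = 0.52565
  −(0.49)·log₂(0.49) = 0.50428
  −(0.09)·log₂(0.09) = 0.31265
Sum: 0.52565 + 0.50428 + 0.31265 = 1.3426 bits.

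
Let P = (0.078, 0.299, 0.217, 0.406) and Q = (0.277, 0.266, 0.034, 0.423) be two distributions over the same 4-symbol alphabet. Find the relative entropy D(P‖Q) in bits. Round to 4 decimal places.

D(P‖Q) = Σ p·log₂(p/q).
  0.078·log₂(0.078/0.277) = -0.14261
  0.299·log₂(0.299/0.266) = 0.05045
  0.217·log₂(0.217/0.034) = 0.58028
  0.406·log₂(0.406/0.423) = -0.02403
D(P‖Q) = 0.4641 bits.

0.4641 bits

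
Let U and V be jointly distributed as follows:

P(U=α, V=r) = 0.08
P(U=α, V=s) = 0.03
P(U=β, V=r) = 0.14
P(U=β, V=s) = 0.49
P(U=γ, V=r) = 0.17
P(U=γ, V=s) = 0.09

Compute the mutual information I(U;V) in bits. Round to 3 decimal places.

0.148 bits

Marginals: p(U) = (0.1100, 0.6300, 0.2600), p(V) = (0.3900, 0.6100).
I(U;V) = Σ p(x,y)·log₂[p(x,y)/(p(x)p(y))].
  (α,r): 0.08·log₂(1.8648) = 0.0719
  (α,s): 0.03·log₂(0.4471) = -0.0348
  (β,r): 0.14·log₂(0.5698) = -0.1136
  (β,s): 0.49·log₂(1.2750) = 0.1718
  (γ,r): 0.17·log₂(1.6765) = 0.1267
  (γ,s): 0.09·log₂(0.5675) = -0.0736
Sum = 0.148 bits.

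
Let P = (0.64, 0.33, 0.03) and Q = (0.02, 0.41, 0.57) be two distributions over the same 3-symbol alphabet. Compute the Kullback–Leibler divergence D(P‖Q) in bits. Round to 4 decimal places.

2.9692 bits

D(P‖Q) = Σ p·log₂(p/q).
  0.64·log₂(0.64/0.02) = 3.20000
  0.33·log₂(0.33/0.41) = -0.10334
  0.03·log₂(0.03/0.57) = -0.12744
D(P‖Q) = 2.9692 bits.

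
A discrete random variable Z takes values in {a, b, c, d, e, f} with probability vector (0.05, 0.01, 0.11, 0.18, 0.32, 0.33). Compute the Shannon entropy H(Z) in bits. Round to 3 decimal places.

2.132 bits

H(Z) = −Σ p·log₂ p.
  −(0.05)·log₂(0.05) = 0.2161
  −(0.01)·log₂(0.01) = 0.0664
  −(0.11)·log₂(0.11) = 0.3503
  −(0.18)·log₂(0.18) = 0.4453
  −(0.32)·log₂(0.32) = 0.5260
  −(0.33)·log₂(0.33) = 0.5278
Sum: 0.2161 + 0.0664 + 0.3503 + 0.4453 + 0.5260 + 0.5278 = 2.132 bits.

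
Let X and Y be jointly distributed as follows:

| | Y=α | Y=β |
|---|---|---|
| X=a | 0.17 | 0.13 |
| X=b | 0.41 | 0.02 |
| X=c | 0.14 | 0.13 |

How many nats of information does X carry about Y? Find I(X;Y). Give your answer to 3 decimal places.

0.120 nats

Marginals: p(X) = (0.3000, 0.4300, 0.2700), p(Y) = (0.7200, 0.2800).
I(X;Y) = H(X) + H(Y) − H(X,Y).
H(X) = 1.0776, H(Y) = 0.5930, H(X,Y) = 1.5507.
I(X;Y) = 1.0776 + 0.5930 − 1.5507 = 0.120 nats.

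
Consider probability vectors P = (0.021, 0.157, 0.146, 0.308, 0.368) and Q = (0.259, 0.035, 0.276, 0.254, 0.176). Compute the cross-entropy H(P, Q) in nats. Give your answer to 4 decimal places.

H(P,Q) = −Σ p·ln q.
  −0.021·ln(0.259) = 0.02837
  −0.157·ln(0.035) = 0.52633
  −0.146·ln(0.276) = 0.18795
  −0.308·ln(0.254) = 0.42209
  −0.368·ln(0.176) = 0.63932
H(P,Q) = 1.8041 nats.

1.8041 nats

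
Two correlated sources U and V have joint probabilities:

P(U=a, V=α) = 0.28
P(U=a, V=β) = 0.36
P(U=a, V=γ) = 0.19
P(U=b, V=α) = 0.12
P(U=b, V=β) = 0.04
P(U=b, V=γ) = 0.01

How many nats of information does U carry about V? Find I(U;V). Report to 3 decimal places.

Marginals: p(U) = (0.8300, 0.1700), p(V) = (0.4000, 0.4000, 0.2000).
I(U;V) = Σ p(x,y)·ln[p(x,y)/(p(x)p(y))].
  (a,α): 0.28·ln(0.8434) = -0.0477
  (a,β): 0.36·ln(1.0843) = 0.0291
  (a,γ): 0.19·ln(1.1446) = 0.0257
  (b,α): 0.12·ln(1.7647) = 0.0682
  (b,β): 0.04·ln(0.5882) = -0.0212
  (b,γ): 0.01·ln(0.2941) = -0.0122
Sum = 0.042 nats.

0.042 nats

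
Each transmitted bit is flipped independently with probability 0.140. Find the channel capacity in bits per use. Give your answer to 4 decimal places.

0.4158 bits

Binary symmetric channel: C = 1 − h₂(ε) where h₂ is the binary entropy function.
h₂(0.140) = −0.140·log₂0.140 − 0.860·log₂0.860 = 0.5842.
C = 1 − 0.5842 = 0.4158 bits per channel use.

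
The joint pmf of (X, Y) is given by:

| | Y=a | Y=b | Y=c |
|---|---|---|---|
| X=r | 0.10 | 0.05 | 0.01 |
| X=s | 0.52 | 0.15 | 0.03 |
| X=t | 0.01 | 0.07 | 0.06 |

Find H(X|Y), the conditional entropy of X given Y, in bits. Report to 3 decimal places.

Marginals: p(X) = (0.1600, 0.7000, 0.1400), p(Y) = (0.6300, 0.2700, 0.1000).
H(X|Y) = Σ p(Y) · H(X|Y=·).
  Y=a: p=0.6300, H(X|Y=a) = 0.7449
  Y=b: p=0.2700, H(X|Y=b) = 1.4266
  Y=c: p=0.1000, H(X|Y=c) = 1.2955
Weighted sum = 0.984 bits.

0.984 bits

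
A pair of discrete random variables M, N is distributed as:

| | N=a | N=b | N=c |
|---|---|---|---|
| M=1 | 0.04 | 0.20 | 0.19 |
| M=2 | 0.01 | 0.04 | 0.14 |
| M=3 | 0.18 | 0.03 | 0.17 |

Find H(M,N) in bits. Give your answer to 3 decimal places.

2.786 bits

H(M,N) = −Σ p(x,y)·log₂ p(x,y) over all 9 cells.
  cell (1,a): −0.04·log₂0.04 = 0.1858
  cell (1,b): −0.20·log₂0.20 = 0.4644
  cell (1,c): −0.19·log₂0.19 = 0.4552
  cell (2,a): −0.01·log₂0.01 = 0.0664
  cell (2,b): −0.04·log₂0.04 = 0.1858
  cell (2,c): −0.14·log₂0.14 = 0.3971
  cell (3,a): −0.18·log₂0.18 = 0.4453
  cell (3,b): −0.03·log₂0.03 = 0.1518
  cell (3,c): −0.17·log₂0.17 = 0.4346
Sum = 2.786 bits.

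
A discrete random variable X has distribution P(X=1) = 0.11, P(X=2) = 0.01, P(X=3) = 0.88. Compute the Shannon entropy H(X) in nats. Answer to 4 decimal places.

0.4013 nats

H(X) = −Σ p·ln p.
  −(0.11)·ln(0.11) = 0.24280
  −(0.01)·ln(0.01) = 0.04605
  −(0.88)·ln(0.88) = 0.11249
Sum: 0.24280 + 0.04605 + 0.11249 = 0.4013 nats.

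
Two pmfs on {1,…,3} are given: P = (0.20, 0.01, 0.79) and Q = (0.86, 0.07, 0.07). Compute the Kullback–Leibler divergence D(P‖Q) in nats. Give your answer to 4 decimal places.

1.6034 nats

D(P‖Q) = Σ p·ln(p/q).
  0.20·ln(0.20/0.86) = -0.29172
  0.01·ln(0.01/0.07) = -0.01946
  0.79·ln(0.79/0.07) = 1.91459
D(P‖Q) = 1.6034 nats.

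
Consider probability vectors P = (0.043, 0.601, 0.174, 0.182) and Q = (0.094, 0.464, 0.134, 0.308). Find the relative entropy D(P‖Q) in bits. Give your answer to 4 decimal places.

D(P‖Q) = Σ p·log₂(p/q).
  0.043·log₂(0.043/0.094) = -0.04852
  0.601·log₂(0.601/0.464) = 0.22432
  0.174·log₂(0.174/0.134) = 0.06557
  0.182·log₂(0.182/0.308) = -0.13814
D(P‖Q) = 0.1032 bits.

0.1032 bits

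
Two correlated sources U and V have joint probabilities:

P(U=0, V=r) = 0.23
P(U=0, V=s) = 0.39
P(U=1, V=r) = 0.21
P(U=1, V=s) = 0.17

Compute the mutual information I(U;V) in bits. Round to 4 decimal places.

Marginals: p(U) = (0.6200, 0.3800), p(V) = (0.4400, 0.5600).
I(U;V) = Σ p(x,y)·log₂[p(x,y)/(p(x)p(y))].
  (0,r): 0.23·log₂(0.8431) = -0.05663
  (0,s): 0.39·log₂(1.1233) = 0.06541
  (1,r): 0.21·log₂(1.2560) = 0.06905
  (1,s): 0.17·log₂(0.7989) = -0.05507
Sum = 0.0228 bits.

0.0228 bits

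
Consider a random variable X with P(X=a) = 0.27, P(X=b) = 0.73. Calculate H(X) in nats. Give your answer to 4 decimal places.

0.5833 nats

H(X) = −Σ p·ln p.
  −(0.27)·ln(0.27) = 0.35352
  −(0.73)·ln(0.73) = 0.22974
Sum: 0.35352 + 0.22974 = 0.5833 nats.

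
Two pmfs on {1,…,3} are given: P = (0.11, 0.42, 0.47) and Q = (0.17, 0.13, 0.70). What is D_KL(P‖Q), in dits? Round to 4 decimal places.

0.1118 dits

D(P‖Q) = Σ p·log₁₀(p/q).
  0.11·log₁₀(0.11/0.17) = -0.02080
  0.42·log₁₀(0.42/0.13) = 0.21391
  0.47·log₁₀(0.47/0.70) = -0.08131
D(P‖Q) = 0.1118 dits.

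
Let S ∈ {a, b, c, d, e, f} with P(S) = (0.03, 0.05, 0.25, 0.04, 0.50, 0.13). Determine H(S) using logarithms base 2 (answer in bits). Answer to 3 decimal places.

1.936 bits

H(S) = −Σ p·log₂ p.
  −(0.03)·log₂(0.03) = 0.1518
  −(0.05)·log₂(0.05) = 0.2161
  −(0.25)·log₂(0.25) = 0.5000
  −(0.04)·log₂(0.04) = 0.1858
  −(0.50)·log₂(0.50) = 0.5000
  −(0.13)·log₂(0.13) = 0.3826
Sum: 0.1518 + 0.2161 + 0.5000 + 0.1858 + 0.5000 + 0.3826 = 1.936 bits.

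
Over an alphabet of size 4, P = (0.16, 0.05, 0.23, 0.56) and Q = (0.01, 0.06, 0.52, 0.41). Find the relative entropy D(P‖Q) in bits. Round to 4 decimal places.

0.6081 bits

D(P‖Q) = Σ p·log₂(p/q).
  0.16·log₂(0.16/0.01) = 0.64000
  0.05·log₂(0.05/0.06) = -0.01315
  0.23·log₂(0.23/0.52) = -0.27068
  0.56·log₂(0.56/0.41) = 0.25189
D(P‖Q) = 0.6081 bits.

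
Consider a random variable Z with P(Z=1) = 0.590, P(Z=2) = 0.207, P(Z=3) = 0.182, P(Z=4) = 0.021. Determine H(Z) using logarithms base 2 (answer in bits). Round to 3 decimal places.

H(Z) = −Σ p·log₂ p.
  −(0.590)·log₂(0.590) = 0.4491
  −(0.207)·log₂(0.207) = 0.4704
  −(0.182)·log₂(0.182) = 0.4474
  −(0.021)·log₂(0.021) = 0.1170
Sum: 0.4491 + 0.4704 + 0.4474 + 0.1170 = 1.484 bits.

1.484 bits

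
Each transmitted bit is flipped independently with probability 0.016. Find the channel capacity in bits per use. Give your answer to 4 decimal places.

0.8816 bits

Binary symmetric channel: C = 1 − h₂(ε) where h₂ is the binary entropy function.
h₂(0.016) = −0.016·log₂0.016 − 0.984·log₂0.984 = 0.1184.
C = 1 − 0.1184 = 0.8816 bits per channel use.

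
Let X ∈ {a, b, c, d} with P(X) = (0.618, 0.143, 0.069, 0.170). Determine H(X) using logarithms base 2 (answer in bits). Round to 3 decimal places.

1.531 bits

H(X) = −Σ p·log₂ p.
  −(0.618)·log₂(0.618) = 0.4291
  −(0.143)·log₂(0.143) = 0.4012
  −(0.069)·log₂(0.069) = 0.2662
  −(0.170)·log₂(0.170) = 0.4346
Sum: 0.4291 + 0.4012 + 0.2662 + 0.4346 = 1.531 bits.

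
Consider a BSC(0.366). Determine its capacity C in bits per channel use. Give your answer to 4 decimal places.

0.0524 bits

Binary symmetric channel: C = 1 − h₂(ε) where h₂ is the binary entropy function.
h₂(0.366) = −0.366·log₂0.366 − 0.634·log₂0.634 = 0.9476.
C = 1 − 0.9476 = 0.0524 bits per channel use.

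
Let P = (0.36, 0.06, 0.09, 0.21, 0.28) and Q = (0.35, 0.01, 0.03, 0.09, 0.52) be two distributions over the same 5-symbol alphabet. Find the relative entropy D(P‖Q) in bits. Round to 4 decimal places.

0.3190 bits

D(P‖Q) = Σ p·log₂(p/q).
  0.36·log₂(0.36/0.35) = 0.01463
  0.06·log₂(0.06/0.01) = 0.15510
  0.09·log₂(0.09/0.03) = 0.14265
  0.21·log₂(0.21/0.09) = 0.25670
  0.28·log₂(0.28/0.52) = -0.25006
D(P‖Q) = 0.3190 bits.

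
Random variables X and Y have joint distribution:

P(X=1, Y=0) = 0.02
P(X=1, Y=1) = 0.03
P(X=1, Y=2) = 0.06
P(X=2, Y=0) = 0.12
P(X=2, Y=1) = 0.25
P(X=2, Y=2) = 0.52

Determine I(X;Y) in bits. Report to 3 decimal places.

0.001 bits

Marginals: p(X) = (0.1100, 0.8900), p(Y) = (0.1400, 0.2800, 0.5800).
I(X;Y) = H(X) + H(Y) − H(X,Y).
H(X) = 0.4999, H(Y) = 1.3671, H(X,Y) = 1.8658.
I(X;Y) = 0.4999 + 1.3671 − 1.8658 = 0.001 bits.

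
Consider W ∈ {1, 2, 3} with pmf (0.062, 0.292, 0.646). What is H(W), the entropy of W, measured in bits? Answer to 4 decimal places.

1.1745 bits

H(W) = −Σ p·log₂ p.
  −(0.062)·log₂(0.062) = 0.24872
  −(0.292)·log₂(0.292) = 0.51858
  −(0.646)·log₂(0.646) = 0.40723
Sum: 0.24872 + 0.51858 + 0.40723 = 1.1745 bits.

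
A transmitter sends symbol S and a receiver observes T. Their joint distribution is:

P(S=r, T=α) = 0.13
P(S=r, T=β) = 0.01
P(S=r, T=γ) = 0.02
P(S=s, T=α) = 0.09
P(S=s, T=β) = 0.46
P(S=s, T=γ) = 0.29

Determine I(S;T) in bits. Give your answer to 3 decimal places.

0.243 bits

Marginals: p(S) = (0.1600, 0.8400), p(T) = (0.2200, 0.4700, 0.3100).
I(S;T) = H(S) + H(T) − H(S,T).
H(S) = 0.6343, H(T) = 1.5163, H(S,T) = 1.9079.
I(S;T) = 0.6343 + 1.5163 − 1.9079 = 0.243 bits.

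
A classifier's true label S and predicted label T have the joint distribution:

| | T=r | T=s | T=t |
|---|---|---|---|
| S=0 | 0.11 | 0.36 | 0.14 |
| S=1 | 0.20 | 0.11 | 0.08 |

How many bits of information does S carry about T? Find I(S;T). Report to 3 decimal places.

Marginals: p(S) = (0.6100, 0.3900), p(T) = (0.3100, 0.4700, 0.2200).
I(S;T) = H(S) + H(T) − H(S,T).
H(S) = 0.9648, H(T) = 1.5163, H(S,T) = 2.3842.
I(S;T) = 0.9648 + 1.5163 − 2.3842 = 0.097 bits.

0.097 bits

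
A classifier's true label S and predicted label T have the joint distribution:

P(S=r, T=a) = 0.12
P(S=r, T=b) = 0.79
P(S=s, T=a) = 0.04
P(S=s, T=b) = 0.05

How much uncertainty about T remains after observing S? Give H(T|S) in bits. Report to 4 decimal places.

Marginals: p(S) = (0.9100, 0.0900), p(T) = (0.1600, 0.8400).
H(T|S) = Σ p(S) · H(T|S=·).
  S=r: p=0.9100, H(T|S=r) = 0.5625
  S=s: p=0.0900, H(T|S=s) = 0.9911
Weighted sum = 0.6011 bits.

0.6011 bits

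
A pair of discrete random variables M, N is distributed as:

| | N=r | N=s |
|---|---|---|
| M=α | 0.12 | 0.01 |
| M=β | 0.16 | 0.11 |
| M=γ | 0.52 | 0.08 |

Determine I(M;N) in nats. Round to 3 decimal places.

Marginals: p(M) = (0.1300, 0.2700, 0.6000), p(N) = (0.8000, 0.2000).
I(M;N) = Σ p(x,y)·ln[p(x,y)/(p(x)p(y))].
  (α,r): 0.12·ln(1.1538) = 0.0172
  (α,s): 0.01·ln(0.3846) = -0.0096
  (β,r): 0.16·ln(0.7407) = -0.0480
  (β,s): 0.11·ln(2.0370) = 0.0783
  (γ,r): 0.52·ln(1.0833) = 0.0416
  (γ,s): 0.08·ln(0.6667) = -0.0324
Sum = 0.047 nats.

0.047 nats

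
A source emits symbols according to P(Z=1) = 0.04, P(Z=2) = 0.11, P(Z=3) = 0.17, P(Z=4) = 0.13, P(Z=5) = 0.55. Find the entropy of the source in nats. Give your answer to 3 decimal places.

H(Z) = −Σ p·ln p.
  −(0.04)·ln(0.04) = 0.1288
  −(0.11)·ln(0.11) = 0.2428
  −(0.17)·ln(0.17) = 0.3012
  −(0.13)·ln(0.13) = 0.2652
  −(0.55)·ln(0.55) = 0.3288
Sum: 0.1288 + 0.2428 + 0.3012 + 0.2652 + 0.3288 = 1.267 nats.

1.267 nats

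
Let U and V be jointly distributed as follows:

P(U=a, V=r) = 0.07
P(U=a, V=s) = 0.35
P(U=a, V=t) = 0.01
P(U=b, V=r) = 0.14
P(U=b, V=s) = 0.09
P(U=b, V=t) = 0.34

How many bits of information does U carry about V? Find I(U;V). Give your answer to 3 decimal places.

0.406 bits

Marginals: p(U) = (0.4300, 0.5700), p(V) = (0.2100, 0.4400, 0.3500).
I(U;V) = Σ p(x,y)·log₂[p(x,y)/(p(x)p(y))].
  (a,r): 0.07·log₂(0.7752) = -0.0257
  (a,s): 0.35·log₂(1.8499) = 0.3106
  (a,t): 0.01·log₂(0.0664) = -0.0391
  (b,r): 0.14·log₂(1.1696) = 0.0316
  (b,s): 0.09·log₂(0.3589) = -0.1331
  (b,t): 0.34·log₂(1.7043) = 0.2615
Sum = 0.406 bits.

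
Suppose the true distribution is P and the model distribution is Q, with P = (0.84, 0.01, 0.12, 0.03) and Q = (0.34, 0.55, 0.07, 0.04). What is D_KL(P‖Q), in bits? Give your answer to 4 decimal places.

1.1191 bits

D(P‖Q) = Σ p·log₂(p/q).
  0.84·log₂(0.84/0.34) = 1.09608
  0.01·log₂(0.01/0.55) = -0.05781
  0.12·log₂(0.12/0.07) = 0.09331
  0.03·log₂(0.03/0.04) = -0.01245
D(P‖Q) = 1.1191 bits.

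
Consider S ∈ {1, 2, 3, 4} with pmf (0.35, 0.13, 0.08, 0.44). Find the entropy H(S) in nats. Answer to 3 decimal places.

H(S) = −Σ p·ln p.
  −(0.35)·ln(0.35) = 0.3674
  −(0.13)·ln(0.13) = 0.2652
  −(0.08)·ln(0.08) = 0.2021
  −(0.44)·ln(0.44) = 0.3612
Sum: 0.3674 + 0.2652 + 0.2021 + 0.3612 = 1.196 nats.

1.196 nats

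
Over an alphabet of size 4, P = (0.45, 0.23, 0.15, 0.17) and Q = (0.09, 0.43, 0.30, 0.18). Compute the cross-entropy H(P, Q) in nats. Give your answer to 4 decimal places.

H(P,Q) = −Σ p·ln q.
  −0.45·ln(0.09) = 1.08358
  −0.23·ln(0.43) = 0.19411
  −0.15·ln(0.30) = 0.18060
  −0.17·ln(0.18) = 0.29152
H(P,Q) = 1.7498 nats.

1.7498 nats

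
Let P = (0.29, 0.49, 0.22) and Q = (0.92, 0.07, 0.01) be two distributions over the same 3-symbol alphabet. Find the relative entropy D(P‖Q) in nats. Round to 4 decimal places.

1.2987 nats

D(P‖Q) = Σ p·ln(p/q).
  0.29·ln(0.29/0.92) = -0.33480
  0.49·ln(0.49/0.07) = 0.95350
  0.22·ln(0.22/0.01) = 0.68003
D(P‖Q) = 1.2987 nats.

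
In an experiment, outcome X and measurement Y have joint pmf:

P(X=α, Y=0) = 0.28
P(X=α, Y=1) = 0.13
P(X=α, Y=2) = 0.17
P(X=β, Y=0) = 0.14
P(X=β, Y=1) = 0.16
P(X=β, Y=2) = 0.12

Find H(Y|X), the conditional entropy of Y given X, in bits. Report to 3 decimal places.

1.537 bits

Marginals: p(X) = (0.5800, 0.4200), p(Y) = (0.4200, 0.2900, 0.2900).
H(Y|X) = Σ p(X) · H(Y|X=·).
  X=α: p=0.5800, H(Y|X=α) = 1.5097
  X=β: p=0.4200, H(Y|X=β) = 1.5751
Weighted sum = 1.537 bits.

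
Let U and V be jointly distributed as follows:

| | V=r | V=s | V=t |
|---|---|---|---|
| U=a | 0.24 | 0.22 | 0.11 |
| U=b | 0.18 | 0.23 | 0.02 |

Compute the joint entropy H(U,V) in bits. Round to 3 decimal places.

2.371 bits

H(U,V) = −Σ p(x,y)·log₂ p(x,y) over all 6 cells.
  cell (a,r): −0.24·log₂0.24 = 0.4941
  cell (a,s): −0.22·log₂0.22 = 0.4806
  cell (a,t): −0.11·log₂0.11 = 0.3503
  cell (b,r): −0.18·log₂0.18 = 0.4453
  cell (b,s): −0.23·log₂0.23 = 0.4877
  cell (b,t): −0.02·log₂0.02 = 0.1129
Sum = 2.371 bits.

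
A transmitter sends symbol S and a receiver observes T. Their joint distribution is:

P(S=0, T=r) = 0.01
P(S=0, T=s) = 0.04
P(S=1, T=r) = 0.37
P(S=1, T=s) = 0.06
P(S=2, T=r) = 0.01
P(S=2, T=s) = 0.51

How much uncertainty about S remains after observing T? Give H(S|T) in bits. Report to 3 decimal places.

Chain rule: H(S|T) = H(S,T) − H(T).
Marginals: p(S) = (0.0500, 0.4300, 0.5200), p(T) = (0.3900, 0.6100).
H(S,T) = 1.5883 bits; H(T) = 0.9648 bits.
H(S|T) = 1.5883 − 0.9648 = 0.624 bits.

0.624 bits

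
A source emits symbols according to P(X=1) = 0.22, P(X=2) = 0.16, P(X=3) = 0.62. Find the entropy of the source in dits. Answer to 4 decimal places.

H(X) = −Σ p·log₁₀ p.
  −(0.22)·log₁₀(0.22) = 0.14467
  −(0.16)·log₁₀(0.16) = 0.12734
  −(0.62)·log₁₀(0.62) = 0.12872
Sum: 0.14467 + 0.12734 + 0.12872 = 0.4007 dits.

0.4007 dits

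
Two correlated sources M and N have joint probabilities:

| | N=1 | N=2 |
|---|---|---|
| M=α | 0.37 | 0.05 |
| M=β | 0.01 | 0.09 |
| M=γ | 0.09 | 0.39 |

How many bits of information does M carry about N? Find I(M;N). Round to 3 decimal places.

Marginals: p(M) = (0.4200, 0.1000, 0.4800), p(N) = (0.4700, 0.5300).
I(M;N) = H(M) + H(N) − H(M,N).
H(M) = 1.3661, H(N) = 0.9974, H(M,N) = 1.9684.
I(M;N) = 1.3661 + 0.9974 − 1.9684 = 0.395 bits.

0.395 bits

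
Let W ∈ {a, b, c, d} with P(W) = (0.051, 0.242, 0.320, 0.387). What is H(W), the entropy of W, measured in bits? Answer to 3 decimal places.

1.770 bits

H(W) = −Σ p·log₂ p.
  −(0.051)·log₂(0.051) = 0.2190
  −(0.242)·log₂(0.242) = 0.4954
  −(0.320)·log₂(0.320) = 0.5260
  −(0.387)·log₂(0.387) = 0.5300
Sum: 0.2190 + 0.4954 + 0.5260 + 0.5300 = 1.770 bits.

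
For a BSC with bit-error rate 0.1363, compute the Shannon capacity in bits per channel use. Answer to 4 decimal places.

Binary symmetric channel: C = 1 − h₂(ε) where h₂ is the binary entropy function.
h₂(0.1363) = −0.1363·log₂0.1363 − 0.8637·log₂0.8637 = 0.5745.
C = 1 − 0.5745 = 0.4255 bits per channel use.

0.4255 bits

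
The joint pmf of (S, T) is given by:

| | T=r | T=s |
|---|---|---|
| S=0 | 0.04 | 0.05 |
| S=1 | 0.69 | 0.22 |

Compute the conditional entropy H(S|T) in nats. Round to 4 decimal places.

0.2844 nats

Chain rule: H(S|T) = H(S,T) − H(T).
Marginals: p(S) = (0.0900, 0.9100), p(T) = (0.7300, 0.2700).
H(S,T) = 0.8677 nats; H(T) = 0.5833 nats.
H(S|T) = 0.8677 − 0.5833 = 0.2844 nats.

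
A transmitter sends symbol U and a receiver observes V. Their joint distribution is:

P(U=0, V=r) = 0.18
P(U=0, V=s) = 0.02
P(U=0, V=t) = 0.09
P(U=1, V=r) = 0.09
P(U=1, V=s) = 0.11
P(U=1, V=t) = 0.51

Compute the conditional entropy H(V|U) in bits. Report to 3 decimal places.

Marginals: p(U) = (0.2900, 0.7100), p(V) = (0.2700, 0.1300, 0.6000).
H(V|U) = Σ p(U) · H(V|U=·).
  U=0: p=0.2900, H(V|U=0) = 1.2170
  U=1: p=0.7100, H(V|U=1) = 1.1374
Weighted sum = 1.160 bits.

1.160 bits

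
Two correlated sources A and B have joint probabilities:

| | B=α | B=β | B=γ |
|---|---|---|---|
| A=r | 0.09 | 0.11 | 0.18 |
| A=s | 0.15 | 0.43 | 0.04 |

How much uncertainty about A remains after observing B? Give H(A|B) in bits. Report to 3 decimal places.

0.773 bits

Marginals: p(A) = (0.3800, 0.6200), p(B) = (0.2400, 0.5400, 0.2200).
H(A|B) = Σ p(B) · H(A|B=·).
  B=α: p=0.2400, H(A|B=α) = 0.9544
  B=β: p=0.5400, H(A|B=β) = 0.7293
  B=γ: p=0.2200, H(A|B=γ) = 0.6840
Weighted sum = 0.773 bits.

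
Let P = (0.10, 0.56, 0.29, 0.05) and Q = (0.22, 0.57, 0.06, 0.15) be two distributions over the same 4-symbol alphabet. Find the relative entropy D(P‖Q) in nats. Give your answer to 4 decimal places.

D(P‖Q) = Σ p·ln(p/q).
  0.10·ln(0.10/0.22) = -0.07885
  0.56·ln(0.56/0.57) = -0.00991
  0.29·ln(0.29/0.06) = 0.45691
  0.05·ln(0.05/0.15) = -0.05493
D(P‖Q) = 0.3132 nats.

0.3132 nats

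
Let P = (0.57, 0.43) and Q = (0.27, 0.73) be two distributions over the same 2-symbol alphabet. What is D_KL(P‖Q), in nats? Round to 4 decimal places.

D(P‖Q) = Σ p·ln(p/q).
  0.57·ln(0.57/0.27) = 0.42591
  0.43·ln(0.43/0.73) = -0.22758
D(P‖Q) = 0.1983 nats.

0.1983 nats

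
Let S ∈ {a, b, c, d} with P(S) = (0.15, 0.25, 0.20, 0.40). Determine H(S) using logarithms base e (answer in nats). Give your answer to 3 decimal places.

1.320 nats

H(S) = −Σ p·ln p.
  −(0.15)·ln(0.15) = 0.2846
  −(0.25)·ln(0.25) = 0.3466
  −(0.20)·ln(0.20) = 0.3219
  −(0.40)·ln(0.40) = 0.3665
Sum: 0.2846 + 0.3466 + 0.3219 + 0.3665 = 1.320 nats.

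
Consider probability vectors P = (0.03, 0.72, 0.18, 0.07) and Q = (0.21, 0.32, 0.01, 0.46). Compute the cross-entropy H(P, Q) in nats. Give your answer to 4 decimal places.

1.7505 nats

H(P,Q) = −Σ p·ln q.
  −0.03·ln(0.21) = 0.04682
  −0.72·ln(0.32) = 0.82039
  −0.18·ln(0.01) = 0.82893
  −0.07·ln(0.46) = 0.05436
H(P,Q) = 1.7505 nats.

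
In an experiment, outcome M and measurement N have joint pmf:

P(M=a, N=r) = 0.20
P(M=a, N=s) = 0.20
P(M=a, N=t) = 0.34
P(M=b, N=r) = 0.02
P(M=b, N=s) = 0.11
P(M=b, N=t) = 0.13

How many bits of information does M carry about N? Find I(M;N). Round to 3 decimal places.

Marginals: p(M) = (0.7400, 0.2600), p(N) = (0.2200, 0.3100, 0.4700).
I(M;N) = H(M) + H(N) − H(M,N).
H(M) = 0.8267, H(N) = 1.5163, H(M,N) = 2.3038.
I(M;N) = 0.8267 + 1.5163 − 2.3038 = 0.039 bits.

0.039 bits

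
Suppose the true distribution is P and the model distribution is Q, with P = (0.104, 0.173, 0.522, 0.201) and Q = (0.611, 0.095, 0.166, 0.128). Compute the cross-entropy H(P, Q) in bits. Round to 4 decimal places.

H(P,Q) = −Σ p·log₂ q.
  −0.104·log₂(0.611) = 0.07392
  −0.173·log₂(0.095) = 0.58750
  −0.522·log₂(0.166) = 1.35237
  −0.201·log₂(0.128) = 0.59612
H(P,Q) = 2.6099 bits.

2.6099 bits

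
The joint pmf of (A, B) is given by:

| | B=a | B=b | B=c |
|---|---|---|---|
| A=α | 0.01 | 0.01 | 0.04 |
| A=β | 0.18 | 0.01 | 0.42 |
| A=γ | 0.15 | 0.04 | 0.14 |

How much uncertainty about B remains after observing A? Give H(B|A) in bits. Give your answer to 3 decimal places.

1.143 bits

Chain rule: H(B|A) = H(A,B) − H(A).
Marginals: p(A) = (0.0600, 0.6100, 0.3300), p(B) = (0.3400, 0.0600, 0.6000).
H(A,B) = 2.3494 bits; H(A) = 1.2064 bits.
H(B|A) = 2.3494 − 1.2064 = 1.143 bits.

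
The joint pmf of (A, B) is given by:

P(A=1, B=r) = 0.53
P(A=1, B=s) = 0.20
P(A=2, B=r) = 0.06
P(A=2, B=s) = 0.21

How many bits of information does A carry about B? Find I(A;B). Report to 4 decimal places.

0.1518 bits

Marginals: p(A) = (0.7300, 0.2700), p(B) = (0.5900, 0.4100).
I(A;B) = H(A) + H(B) − H(A,B).
H(A) = 0.8415, H(B) = 0.9765, H(A,B) = 1.6662.
I(A;B) = 0.8415 + 0.9765 − 1.6662 = 0.1518 bits.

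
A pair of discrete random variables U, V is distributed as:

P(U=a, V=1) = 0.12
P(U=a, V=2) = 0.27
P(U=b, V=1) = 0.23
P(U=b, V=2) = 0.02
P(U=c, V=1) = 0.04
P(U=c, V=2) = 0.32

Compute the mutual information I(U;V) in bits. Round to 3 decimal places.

Marginals: p(U) = (0.3900, 0.2500, 0.3600), p(V) = (0.3900, 0.6100).
I(U;V) = H(U) + H(V) − H(U,V).
H(U) = 1.5604, H(V) = 0.9648, H(U,V) = 2.1894.
I(U;V) = 1.5604 + 0.9648 − 2.1894 = 0.336 bits.

0.336 bits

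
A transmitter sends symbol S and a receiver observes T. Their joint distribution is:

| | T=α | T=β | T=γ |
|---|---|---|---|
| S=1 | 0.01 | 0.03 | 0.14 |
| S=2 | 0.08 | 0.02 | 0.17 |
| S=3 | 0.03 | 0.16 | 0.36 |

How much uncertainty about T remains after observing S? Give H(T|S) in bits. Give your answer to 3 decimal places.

Chain rule: H(T|S) = H(S,T) − H(S).
Marginals: p(S) = (0.1800, 0.2700, 0.5500), p(T) = (0.1200, 0.2100, 0.6700).
H(S,T) = 2.5597 bits; H(S) = 1.4297 bits.
H(T|S) = 2.5597 − 1.4297 = 1.130 bits.

1.130 bits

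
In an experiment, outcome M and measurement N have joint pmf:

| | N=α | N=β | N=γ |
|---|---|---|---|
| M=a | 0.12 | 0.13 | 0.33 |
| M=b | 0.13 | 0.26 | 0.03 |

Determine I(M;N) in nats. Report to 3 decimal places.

Marginals: p(M) = (0.5800, 0.4200), p(N) = (0.2500, 0.3900, 0.3600).
I(M;N) = H(M) + H(N) − H(M,N).
H(M) = 0.6803, H(N) = 1.0816, H(M,N) = 1.6062.
I(M;N) = 0.6803 + 1.0816 − 1.6062 = 0.156 nats.

0.156 nats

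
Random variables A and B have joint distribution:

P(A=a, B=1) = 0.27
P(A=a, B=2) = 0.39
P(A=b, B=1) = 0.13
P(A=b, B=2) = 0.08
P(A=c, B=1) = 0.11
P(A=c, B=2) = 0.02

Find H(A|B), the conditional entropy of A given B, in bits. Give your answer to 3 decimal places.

1.177 bits

Chain rule: H(A|B) = H(A,B) − H(B).
Marginals: p(A) = (0.6600, 0.2100, 0.1300), p(B) = (0.5100, 0.4900).
H(A,B) = 2.1771 bits; H(B) = 0.9997 bits.
H(A|B) = 2.1771 − 0.9997 = 1.177 bits.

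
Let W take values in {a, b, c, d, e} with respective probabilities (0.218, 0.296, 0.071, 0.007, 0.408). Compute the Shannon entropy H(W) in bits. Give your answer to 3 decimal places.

1.848 bits

H(W) = −Σ p·log₂ p.
  −(0.218)·log₂(0.218) = 0.4791
  −(0.296)·log₂(0.296) = 0.5199
  −(0.071)·log₂(0.071) = 0.2709
  −(0.007)·log₂(0.007) = 0.0501
  −(0.408)·log₂(0.408) = 0.5277
Sum: 0.4791 + 0.5199 + 0.2709 + 0.0501 + 0.5277 = 1.848 bits.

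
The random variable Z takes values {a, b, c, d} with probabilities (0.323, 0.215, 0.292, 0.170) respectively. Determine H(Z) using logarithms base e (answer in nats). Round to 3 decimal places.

H(Z) = −Σ p·ln p.
  −(0.323)·ln(0.323) = 0.3650
  −(0.215)·ln(0.215) = 0.3305
  −(0.292)·ln(0.292) = 0.3595
  −(0.170)·ln(0.170) = 0.3012
Sum: 0.3650 + 0.3305 + 0.3595 + 0.3012 = 1.356 nats.

1.356 nats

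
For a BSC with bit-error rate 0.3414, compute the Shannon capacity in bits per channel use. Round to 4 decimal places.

0.0738 bits

Binary symmetric channel: C = 1 − h₂(ε) where h₂ is the binary entropy function.
h₂(0.3414) = −0.3414·log₂0.3414 − 0.6586·log₂0.6586 = 0.9262.
C = 1 − 0.9262 = 0.0738 bits per channel use.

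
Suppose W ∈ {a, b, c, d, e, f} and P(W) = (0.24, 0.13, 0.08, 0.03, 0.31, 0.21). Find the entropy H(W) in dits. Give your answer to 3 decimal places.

H(W) = −Σ p·log₁₀ p.
  −(0.24)·log₁₀(0.24) = 0.1487
  −(0.13)·log₁₀(0.13) = 0.1152
  −(0.08)·log₁₀(0.08) = 0.0878
  −(0.03)·log₁₀(0.03) = 0.0457
  −(0.31)·log₁₀(0.31) = 0.1577
  −(0.21)·log₁₀(0.21) = 0.1423
Sum: 0.1487 + 0.1152 + 0.0878 + 0.0457 + 0.1577 + 0.1423 = 0.697 dits.

0.697 dits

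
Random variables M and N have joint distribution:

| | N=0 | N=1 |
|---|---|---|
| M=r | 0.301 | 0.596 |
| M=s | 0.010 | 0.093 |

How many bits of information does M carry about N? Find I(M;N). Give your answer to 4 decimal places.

Marginals: p(M) = (0.8970, 0.1030), p(N) = (0.3110, 0.6890).
I(M;N) = Σ p(x,y)·log₂[p(x,y)/(p(x)p(y))].
  (r,0): 0.301·log₂(1.0790) = 0.03301
  (r,1): 0.596·log₂(0.9643) = -0.03121
  (s,0): 0.010·log₂(0.3122) = -0.01680
  (s,1): 0.093·log₂(1.3105) = 0.03628
Sum = 0.0213 bits.

0.0213 bits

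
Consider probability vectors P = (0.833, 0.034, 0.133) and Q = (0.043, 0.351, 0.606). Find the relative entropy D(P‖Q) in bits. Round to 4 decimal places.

D(P‖Q) = Σ p·log₂(p/q).
  0.833·log₂(0.833/0.043) = 3.56183
  0.034·log₂(0.034/0.351) = -0.11451
  0.133·log₂(0.133/0.606) = -0.29099
D(P‖Q) = 3.1563 bits.

3.1563 bits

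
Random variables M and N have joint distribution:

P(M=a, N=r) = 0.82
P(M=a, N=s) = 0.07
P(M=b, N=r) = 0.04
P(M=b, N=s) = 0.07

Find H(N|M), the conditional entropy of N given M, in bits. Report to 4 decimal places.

Marginals: p(M) = (0.8900, 0.1100), p(N) = (0.8600, 0.1400).
H(N|M) = Σ p(M) · H(N|M=·).
  M=a: p=0.8900, H(N|M=a) = 0.3974
  M=b: p=0.1100, H(N|M=b) = 0.9457
Weighted sum = 0.4577 bits.

0.4577 bits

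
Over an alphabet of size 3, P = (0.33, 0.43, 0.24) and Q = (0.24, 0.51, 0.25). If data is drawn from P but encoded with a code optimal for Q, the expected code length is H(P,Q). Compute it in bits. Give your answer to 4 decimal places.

H(P,Q) = −Σ p·log₂ q.
  −0.33·log₂(0.24) = 0.67943
  −0.43·log₂(0.51) = 0.41772
  −0.24·log₂(0.25) = 0.48000
H(P,Q) = 1.5772 bits.

1.5772 bits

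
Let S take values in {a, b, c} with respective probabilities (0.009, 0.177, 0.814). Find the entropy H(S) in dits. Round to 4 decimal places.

0.2243 dits

H(S) = −Σ p·log₁₀ p.
  −(0.009)·log₁₀(0.009) = 0.01841
  −(0.177)·log₁₀(0.177) = 0.13311
  −(0.814)·log₁₀(0.814) = 0.07275
Sum: 0.01841 + 0.13311 + 0.07275 = 0.2243 dits.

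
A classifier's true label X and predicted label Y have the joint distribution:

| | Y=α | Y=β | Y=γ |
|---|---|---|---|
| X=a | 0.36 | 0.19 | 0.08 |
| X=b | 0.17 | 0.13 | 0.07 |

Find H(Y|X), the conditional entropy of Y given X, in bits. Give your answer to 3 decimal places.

Chain rule: H(Y|X) = H(X,Y) − H(X).
Marginals: p(X) = (0.6300, 0.3700), p(Y) = (0.5300, 0.3200, 0.1500).
H(X,Y) = 2.3631 bits; H(X) = 0.9507 bits.
H(Y|X) = 2.3631 − 0.9507 = 1.412 bits.

1.412 bits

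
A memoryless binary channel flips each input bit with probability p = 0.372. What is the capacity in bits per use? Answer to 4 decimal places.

Binary symmetric channel: C = 1 − h₂(ε) where h₂ is the binary entropy function.
h₂(0.372) = −0.372·log₂0.372 − 0.628·log₂0.628 = 0.9522.
C = 1 − 0.9522 = 0.0478 bits per channel use.

0.0478 bits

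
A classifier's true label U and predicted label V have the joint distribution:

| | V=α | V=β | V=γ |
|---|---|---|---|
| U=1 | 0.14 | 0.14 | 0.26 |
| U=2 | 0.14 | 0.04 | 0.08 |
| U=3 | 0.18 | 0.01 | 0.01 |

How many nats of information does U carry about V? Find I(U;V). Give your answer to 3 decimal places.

0.137 nats

Marginals: p(U) = (0.5400, 0.2600, 0.2000), p(V) = (0.4600, 0.1900, 0.3500).
I(U;V) = H(U) + H(V) − H(U,V).
H(U) = 1.0049, H(V) = 1.0402, H(U,V) = 1.9076.
I(U;V) = 1.0049 + 1.0402 − 1.9076 = 0.137 nats.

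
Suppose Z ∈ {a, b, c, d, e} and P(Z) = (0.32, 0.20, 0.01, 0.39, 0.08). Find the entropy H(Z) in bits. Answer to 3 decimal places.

1.878 bits

H(Z) = −Σ p·log₂ p.
  −(0.32)·log₂(0.32) = 0.5260
  −(0.20)·log₂(0.20) = 0.4644
  −(0.01)·log₂(0.01) = 0.0664
  −(0.39)·log₂(0.39) = 0.5298
  −(0.08)·log₂(0.08) = 0.2915
Sum: 0.5260 + 0.4644 + 0.0664 + 0.5298 + 0.2915 = 1.878 bits.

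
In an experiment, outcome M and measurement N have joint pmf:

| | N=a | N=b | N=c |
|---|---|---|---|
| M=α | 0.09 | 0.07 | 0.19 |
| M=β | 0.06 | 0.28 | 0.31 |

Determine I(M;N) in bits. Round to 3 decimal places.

0.057 bits

Marginals: p(M) = (0.3500, 0.6500), p(N) = (0.1500, 0.3500, 0.5000).
I(M;N) = Σ p(x,y)·log₂[p(x,y)/(p(x)p(y))].
  (α,a): 0.09·log₂(1.7143) = 0.0700
  (α,b): 0.07·log₂(0.5714) = -0.0565
  (α,c): 0.19·log₂(1.0857) = 0.0225
  (β,a): 0.06·log₂(0.6154) = -0.0420
  (β,b): 0.28·log₂(1.2308) = 0.0839
  (β,c): 0.31·log₂(0.9538) = -0.0211
Sum = 0.057 bits.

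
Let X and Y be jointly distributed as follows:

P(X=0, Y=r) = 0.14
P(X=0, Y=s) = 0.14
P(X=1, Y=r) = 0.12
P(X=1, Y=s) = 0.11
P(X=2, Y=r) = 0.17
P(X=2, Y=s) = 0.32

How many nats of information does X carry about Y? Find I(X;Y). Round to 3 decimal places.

0.014 nats

Marginals: p(X) = (0.2800, 0.2300, 0.4900), p(Y) = (0.4300, 0.5700).
I(X;Y) = H(X) + H(Y) − H(X,Y).
H(X) = 1.0440, H(Y) = 0.6833, H(X,Y) = 1.7136.
I(X;Y) = 1.0440 + 0.6833 − 1.7136 = 0.014 nats.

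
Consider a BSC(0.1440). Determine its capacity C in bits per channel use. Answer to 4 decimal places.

0.4054 bits

Binary symmetric channel: C = 1 − h₂(ε) where h₂ is the binary entropy function.
h₂(0.1440) = −0.1440·log₂0.1440 − 0.8560·log₂0.8560 = 0.5946.
C = 1 − 0.5946 = 0.4054 bits per channel use.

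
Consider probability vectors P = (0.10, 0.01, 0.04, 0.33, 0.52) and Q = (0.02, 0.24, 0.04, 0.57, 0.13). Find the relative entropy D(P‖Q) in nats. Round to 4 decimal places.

D(P‖Q) = Σ p·ln(p/q).
  0.10·ln(0.10/0.02) = 0.16094
  0.01·ln(0.01/0.24) = -0.03178
  0.04·ln(0.04/0.04) = 0.00000
  0.33·ln(0.33/0.57) = -0.18036
  0.52·ln(0.52/0.13) = 0.72087
D(P‖Q) = 0.6697 nats.

0.6697 nats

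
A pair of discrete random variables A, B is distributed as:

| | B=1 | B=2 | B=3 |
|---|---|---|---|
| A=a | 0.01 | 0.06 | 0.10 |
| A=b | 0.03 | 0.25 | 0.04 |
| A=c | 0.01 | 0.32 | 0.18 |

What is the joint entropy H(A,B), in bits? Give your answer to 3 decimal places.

H(A,B) = −Σ p(x,y)·log₂ p(x,y) over all 9 cells.
  cell (a,1): −0.01·log₂0.01 = 0.0664
  cell (a,2): −0.06·log₂0.06 = 0.2435
  cell (a,3): −0.10·log₂0.10 = 0.3322
  cell (b,1): −0.03·log₂0.03 = 0.1518
  cell (b,2): −0.25·log₂0.25 = 0.5000
  cell (b,3): −0.04·log₂0.04 = 0.1858
  cell (c,1): −0.01·log₂0.01 = 0.0664
  cell (c,2): −0.32·log₂0.32 = 0.5260
  cell (c,3): −0.18·log₂0.18 = 0.4453
Sum = 2.517 bits.

2.517 bits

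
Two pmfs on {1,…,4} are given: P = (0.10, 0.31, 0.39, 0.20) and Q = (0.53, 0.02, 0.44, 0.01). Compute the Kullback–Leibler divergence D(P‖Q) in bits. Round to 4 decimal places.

D(P‖Q) = Σ p·log₂(p/q).
  0.10·log₂(0.10/0.53) = -0.24060
  0.31·log₂(0.31/0.02) = 1.22580
  0.39·log₂(0.39/0.44) = -0.06787
  0.20·log₂(0.20/0.01) = 0.86439
D(P‖Q) = 1.7817 bits.

1.7817 bits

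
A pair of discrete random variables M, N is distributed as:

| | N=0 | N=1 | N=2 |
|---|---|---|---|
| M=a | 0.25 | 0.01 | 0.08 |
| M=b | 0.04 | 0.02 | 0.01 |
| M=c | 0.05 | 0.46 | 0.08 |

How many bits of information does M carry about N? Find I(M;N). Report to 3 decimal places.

0.469 bits

Marginals: p(M) = (0.3400, 0.0700, 0.5900), p(N) = (0.3400, 0.4900, 0.1700).
I(M;N) = H(M) + H(N) − H(M,N).
H(M) = 1.2468, H(N) = 1.4680, H(M,N) = 2.2460.
I(M;N) = 1.2468 + 1.4680 − 2.2460 = 0.469 bits.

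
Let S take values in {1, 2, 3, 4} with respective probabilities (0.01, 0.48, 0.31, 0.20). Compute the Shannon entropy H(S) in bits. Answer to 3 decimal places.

H(S) = −Σ p·log₂ p.
  −(0.01)·log₂(0.01) = 0.0664
  −(0.48)·log₂(0.48) = 0.5083
  −(0.31)·log₂(0.31) = 0.5238
  −(0.20)·log₂(0.20) = 0.4644
Sum: 0.0664 + 0.5083 + 0.5238 + 0.4644 = 1.563 bits.

1.563 bits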